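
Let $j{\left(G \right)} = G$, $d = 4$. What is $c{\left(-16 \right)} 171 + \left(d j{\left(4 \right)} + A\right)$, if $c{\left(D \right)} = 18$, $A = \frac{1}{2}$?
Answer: $\frac{6189}{2} \approx 3094.5$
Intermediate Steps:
$A = \frac{1}{2} \approx 0.5$
$c{\left(-16 \right)} 171 + \left(d j{\left(4 \right)} + A\right) = 18 \cdot 171 + \left(4 \cdot 4 + \frac{1}{2}\right) = 3078 + \left(16 + \frac{1}{2}\right) = 3078 + \frac{33}{2} = \frac{6189}{2}$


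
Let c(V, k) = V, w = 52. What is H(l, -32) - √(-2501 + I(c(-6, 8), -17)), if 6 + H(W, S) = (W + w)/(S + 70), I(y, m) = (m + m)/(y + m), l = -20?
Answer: -98/19 - I*√1322247/23 ≈ -5.1579 - 49.995*I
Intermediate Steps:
I(y, m) = 2*m/(m + y) (I(y, m) = (2*m)/(m + y) = 2*m/(m + y))
H(W, S) = -6 + (52 + W)/(70 + S) (H(W, S) = -6 + (W + 52)/(S + 70) = -6 + (52 + W)/(70 + S))
H(l, -32) - √(-2501 + I(c(-6, 8), -17)) = (-368 - 20 - 6*(-32))/(70 - 32) - √(-2501 + 2*(-17)/(-17 - 6)) = (-368 - 20 + 192)/38 - √(-2501 + 2*(-17)/(-23)) = (1/38)*(-196) - √(-2501 + 2*(-17)*(-1/23)) = -98/19 - √(-2501 + 34/23) = -98/19 - √(-57489/23) = -98/19 - I*√1322247/23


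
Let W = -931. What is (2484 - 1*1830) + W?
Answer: -277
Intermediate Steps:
(2484 - 1*1830) + W = (2484 - 1*1830) - 931 = (2484 - 1830) - 931 = 654 - 931 = -277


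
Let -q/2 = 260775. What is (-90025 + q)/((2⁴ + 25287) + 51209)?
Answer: -611575/76512 ≈ -7.9932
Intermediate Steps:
q = -521550 (q = -2*260775 = -521550)
(-90025 + q)/((2⁴ + 25287) + 51209) = (-90025 - 521550)/((2⁴ + 25287) + 51209) = -611575/((16 + 25287) + 51209) = -611575/(25303 + 51209) = -611575/76512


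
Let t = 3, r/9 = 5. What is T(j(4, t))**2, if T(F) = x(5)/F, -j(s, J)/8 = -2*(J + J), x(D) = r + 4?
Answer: 2401/9216 ≈ 0.26053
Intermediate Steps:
r = 45 (r = 9*5 = 45)
x(D) = 49 (x(D) = 45 + 4 = 49)
j(s, J) = 32*J (j(s, J) = -(-16)*(J + J) = -(-16)*2*J = -(-32)*J = 32*J)
T(F) = 49/F
T(j(4, t))**2 = (49/((32*3)))**2 = (49/96)**2 = 2401/9216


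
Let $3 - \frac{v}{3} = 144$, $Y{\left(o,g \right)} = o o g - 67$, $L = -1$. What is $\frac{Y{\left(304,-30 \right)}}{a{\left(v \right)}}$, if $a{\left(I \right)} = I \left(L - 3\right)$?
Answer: $- \frac{2772547}{1692} \approx -1638.6$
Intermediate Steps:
$Y{\left(o,g \right)} = -67 + g o^{2}$ ($Y{\left(o,g \right)} = o^{2} g - 67 = g o^{2} - 67 = -67 + g o^{2}$)
$v = -423$ ($v = 9 - 432 = -423$)
$a{\left(I \right)} = - 4 I$ ($a{\left(I \right)} = I \left(-1 - 3\right) = I \left(-4\right) = - 4 I$)
$\frac{Y{\left(304,-30 \right)}}{a{\left(v \right)}} = \frac{-67 - 30 \cdot 304^{2}}{\left(-4\right) \left(-423\right)} = \frac{-67 - 2772480}{1692} = \left(-67 - 2772480\right) \frac{1}{1692} = \left(-2772547\right) \frac{1}{1692} = - \frac{2772547}{1692}$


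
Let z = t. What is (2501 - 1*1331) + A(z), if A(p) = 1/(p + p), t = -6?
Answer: 14039/12 ≈ 1169.9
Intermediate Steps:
z = -6
A(p) = 1/(2*p)
(2501 - 1*1331) + A(z) = (2501 - 1*1331) + (½)/(-6) = (2501 - 1331) + (½)*(-⅙) = 1170 - 1/12 = 14039/12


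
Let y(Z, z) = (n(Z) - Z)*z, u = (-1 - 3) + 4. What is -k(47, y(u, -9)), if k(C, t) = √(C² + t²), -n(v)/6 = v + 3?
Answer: -√28453 ≈ -168.68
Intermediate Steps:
n(v) = -18 - 6*v (n(v) = -6*(v + 3) = -6*(3 + v) = -18 - 6*v)
u = 0 (u = -4 + 4 = 0)
y(Z, z) = z*(-18 - 7*Z) (y(Z, z) = ((-18 - 6*Z) - Z)*z = (-18 - 7*Z)*z = z*(-18 - 7*Z))
-k(47, y(u, -9)) = -√(47² + (-1*(-9)*(18 + 7*0))²) = -√(2209 + (-1*(-9)*(18 + 0))²) = -√(2209 + (-1*(-9)*18)²) = -√(2209 + 162²) = -√(2209 + 26244) = -√28453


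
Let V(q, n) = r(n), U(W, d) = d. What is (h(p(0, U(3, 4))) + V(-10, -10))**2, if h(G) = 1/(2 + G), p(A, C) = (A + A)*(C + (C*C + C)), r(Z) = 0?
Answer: 1/4 ≈ 0.25000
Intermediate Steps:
p(A, C) = 2*A*(C**2 + 2*C) (p(A, C) = (2*A)*(C + (C**2 + C)) = (2*A)*(C + (C + C**2)) = (2*A)*(C**2 + 2*C) = 2*A*(C**2 + 2*C))
V(q, n) = 0
(h(p(0, U(3, 4))) + V(-10, -10))**2 = (1/(2 + 2*0*4*(2 + 4)) + 0)**2 = (1/(2 + 2*0*4*6) + 0)**2 = (1/(2 + 0) + 0)**2 = (1/2 + 0)**2 = (1/2)**2 = 1/4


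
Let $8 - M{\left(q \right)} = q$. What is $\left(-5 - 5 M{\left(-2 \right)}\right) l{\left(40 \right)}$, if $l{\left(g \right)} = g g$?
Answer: $-88000$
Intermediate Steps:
$M{\left(q \right)} = 8 - q$
$l{\left(g \right)} = g^{2}$
$\left(-5 - 5 M{\left(-2 \right)}\right) l{\left(40 \right)} = \left(-5 - 5 \left(8 - -2\right)\right) 40^{2} = \left(-5 - 5 \left(8 + 2\right)\right) 1600 = \left(-5 - 50\right) 1600 = \left(-55\right) 1600 = -88000$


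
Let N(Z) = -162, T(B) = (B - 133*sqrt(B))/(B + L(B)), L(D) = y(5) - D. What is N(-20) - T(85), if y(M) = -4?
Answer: -563/4 - 133*sqrt(85)/4 ≈ -447.30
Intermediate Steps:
L(D) = -4 - D
T(B) = -B/4 + 133*sqrt(B)/4 (T(B) = (B - 133*sqrt(B))/(B + (-4 - B)) = (B - 133*sqrt(B))/(-4) = (B - 133*sqrt(B))*(-1/4) = -B/4 + 133*sqrt(B)/4)
N(-20) - T(85) = -162 - (-1/4*85 + 133*sqrt(85)/4) = -162 - (-85/4 + 133*sqrt(85)/4) = -162 + (85/4 - 133*sqrt(85)/4) = -563/4 - 133*sqrt(85)/4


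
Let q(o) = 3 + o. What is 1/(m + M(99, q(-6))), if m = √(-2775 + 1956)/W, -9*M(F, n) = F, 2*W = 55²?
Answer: -100656875/1107228901 - 18150*I*√91/1107228901 ≈ -0.090909 - 0.00015637*I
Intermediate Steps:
W = 3025/2 (W = (½)*55² = (½)*3025 = 3025/2 ≈ 1512.5)
M(F, n) = -F/9
m = 6*I*√91/3025 (m = √(-2775 + 1956)/(3025/2) = √(-819)*(2/3025) = (3*I*√91)*(2/3025) = 6*I*√91/3025 ≈ 0.018921*I)
1/(m + M(99, q(-6))) = 1/(6*I*√91/3025 - ⅑*99) = 1/(6*I*√91/3025 - 11) = 1/(-11 + 6*I*√91/3025)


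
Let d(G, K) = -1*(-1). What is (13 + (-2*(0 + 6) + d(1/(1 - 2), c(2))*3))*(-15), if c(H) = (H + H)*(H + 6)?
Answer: -60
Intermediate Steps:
c(H) = 2*H*(6 + H) (c(H) = (2*H)*(6 + H) = 2*H*(6 + H))
d(G, K) = 1
(13 + (-2*(0 + 6) + d(1/(1 - 2), c(2))*3))*(-15) = (13 + (-2*(0 + 6) + 1*3))*(-15) = (13 + (-2*6 + 3))*(-15) = (13 + (-12 + 3))*(-15) = (13 - 9)*(-15) = 4*(-15) = -60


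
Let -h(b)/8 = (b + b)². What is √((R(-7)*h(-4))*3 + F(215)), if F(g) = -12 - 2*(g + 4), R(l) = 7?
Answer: I*√11202 ≈ 105.84*I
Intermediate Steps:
h(b) = -32*b² (h(b) = -8*(b + b)² = -8*4*b² = -32*b²)
F(g) = -20 - 2*g (F(g) = -12 - 2*(4 + g) = -12 + (-8 - 2*g) = -20 - 2*g)
√((R(-7)*h(-4))*3 + F(215)) = √((7*(-32*(-4)²))*3 + (-20 - 2*215)) = √((7*(-32*16))*3 + (-20 - 430)) = √((7*(-512))*3 - 450) = √(-3584*3 - 450) = √(-10752 - 450) = √(-11202) = I*√11202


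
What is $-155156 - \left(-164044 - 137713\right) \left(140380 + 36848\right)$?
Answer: $53479634440$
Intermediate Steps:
$-155156 - \left(-164044 - 137713\right) \left(140380 + 36848\right) = -155156 - \left(-301757\right) 177228 = -155156 - -53479789596 = -155156 + 53479789596 = 53479634440$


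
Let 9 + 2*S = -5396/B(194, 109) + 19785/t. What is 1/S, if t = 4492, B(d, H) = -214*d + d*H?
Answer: -91502040/198129539 ≈ -0.46183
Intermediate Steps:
B(d, H) = -214*d + H*d
S = -198129539/91502040 (S = -9/2 + (-5396*1/(194*(-214 + 109)) + 19785/4492)/2 = -9/2 + (-5396/(194*(-105)) + 19785*(1/4492))/2 = -9/2 + (-5396/(-20370) + 19785/4492)/2 = -9/2 + (-5396*(-1/20370) + 19785/4492)/2 = -9/2 + (2698/10185 + 19785/4492)/2 = -9/2 + (½)*(213629641/45751020) = -9/2 + 213629641/91502040 = -198129539/91502040 ≈ -2.1653)
1/S = 1/(-198129539/91502040) = -91502040/198129539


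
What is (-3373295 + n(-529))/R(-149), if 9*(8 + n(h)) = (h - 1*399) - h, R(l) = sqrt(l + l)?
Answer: 5060021*I*sqrt(298)/447 ≈ 1.9541e+5*I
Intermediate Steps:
R(l) = sqrt(2)*sqrt(l) (R(l) = sqrt(2*l) = sqrt(2)*sqrt(l))
n(h) = -157/3 (n(h) = -8 + ((h - 1*399) - h)/9 = -8 + ((h - 399) - h)/9 = -8 + ((-399 + h) - h)/9 = -8 + (1/9)*(-399) = -8 - 133/3 = -157/3)
(-3373295 + n(-529))/R(-149) = (-3373295 - 157/3)/((sqrt(2)*sqrt(-149))) = -10120042*(-I*sqrt(298)/298)/3 = -(-5060021)*I*sqrt(298)/447 = 5060021*I*sqrt(298)/447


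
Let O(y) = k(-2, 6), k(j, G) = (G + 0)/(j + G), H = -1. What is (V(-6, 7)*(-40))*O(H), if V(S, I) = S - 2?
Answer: 480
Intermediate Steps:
V(S, I) = -2 + S
k(j, G) = G/(G + j)
O(y) = 3/2 (O(y) = 6/(6 - 2) = 6/4 = 6*(¼) = 3/2)
(V(-6, 7)*(-40))*O(H) = ((-2 - 6)*(-40))*(3/2) = -8*(-40)*(3/2) = 320*(3/2) = 480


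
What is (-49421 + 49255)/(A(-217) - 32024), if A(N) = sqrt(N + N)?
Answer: 2657992/512768505 + 83*I*sqrt(434)/512768505 ≈ 0.0051836 + 3.3721e-6*I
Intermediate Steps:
A(N) = sqrt(2)*sqrt(N) (A(N) = sqrt(2*N) = sqrt(2)*sqrt(N))
(-49421 + 49255)/(A(-217) - 32024) = (-49421 + 49255)/(sqrt(2)*sqrt(-217) - 32024) = -166/(sqrt(2)*(I*sqrt(217)) - 32024) = -166/(I*sqrt(434) - 32024) = -166/(-32024 + I*sqrt(434))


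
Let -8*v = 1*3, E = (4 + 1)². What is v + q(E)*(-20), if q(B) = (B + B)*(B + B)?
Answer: -400003/8 ≈ -50000.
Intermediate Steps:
E = 25 (E = 5² = 25)
v = -3/8 ≈ -0.37500
q(B) = 4*B² (q(B) = (2*B)*(2*B) = 4*B²)
v + q(E)*(-20) = -3/8 + (4*25²)*(-20) = -3/8 + (4*625)*(-20) = -3/8 + 2500*(-20) = -3/8 - 50000 = -400003/8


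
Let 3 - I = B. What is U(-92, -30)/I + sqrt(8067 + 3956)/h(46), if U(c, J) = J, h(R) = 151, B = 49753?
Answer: 3/4975 + sqrt(12023)/151 ≈ 0.72676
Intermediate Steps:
I = -49750 (I = 3 - 1*49753 = 3 - 49753 = -49750)
U(-92, -30)/I + sqrt(8067 + 3956)/h(46) = -30/(-49750) + sqrt(8067 + 3956)/151 = -30*(-1/49750) + sqrt(12023)*(1/151) = 3/4975 + sqrt(12023)/151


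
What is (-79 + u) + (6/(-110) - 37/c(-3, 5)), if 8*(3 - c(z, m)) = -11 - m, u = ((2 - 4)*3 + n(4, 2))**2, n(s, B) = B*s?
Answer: -907/11 ≈ -82.455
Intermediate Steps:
u = 4 (u = ((2 - 4)*3 + 2*4)**2 = (-2*3 + 8)**2 = (-6 + 8)**2 = 2**2 = 4)
c(z, m) = 35/8 + m/8 (c(z, m) = 3 - (-11 - m)/8 = 3 + (11/8 + m/8) = 35/8 + m/8)
(-79 + u) + (6/(-110) - 37/c(-3, 5)) = (-79 + 4) + (6/(-110) - 37/(35/8 + (1/8)*5)) = -75 + (6*(-1/110) - 37/(35/8 + 5/8)) = -75 + (-3/55 - 37/5) = -75 - 82/11 = -907/11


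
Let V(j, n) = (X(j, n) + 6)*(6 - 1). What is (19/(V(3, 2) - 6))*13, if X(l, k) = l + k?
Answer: 247/49 ≈ 5.0408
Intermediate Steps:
X(l, k) = k + l
V(j, n) = 30 + 5*j + 5*n (V(j, n) = ((n + j) + 6)*(6 - 1) = ((j + n) + 6)*5 = (6 + j + n)*5 = 30 + 5*j + 5*n)
(19/(V(3, 2) - 6))*13 = (19/((30 + 5*3 + 5*2) - 6))*13 = (19/((30 + 15 + 10) - 6))*13 = (19/(55 - 6))*13 = (19/49)*13 = 247/49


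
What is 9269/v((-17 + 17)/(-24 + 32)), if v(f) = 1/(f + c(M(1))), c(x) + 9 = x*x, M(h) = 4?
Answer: 64883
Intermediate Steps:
c(x) = -9 + x**2 (c(x) = -9 + x*x = -9 + x**2)
v(f) = 1/(7 + f) (v(f) = 1/(f + (-9 + 4**2)) = 1/(f + (-9 + 16)) = 1/(f + 7) = 1/(7 + f))
9269/v((-17 + 17)/(-24 + 32)) = 9269/(1/(7 + (-17 + 17)/(-24 + 32))) = 9269/(1/(7 + 0/8)) = 9269/(1/(7 + 0*(1/8))) = 9269/(1/(7 + 0)) = 9269/(1/7) = 9269*7 = 64883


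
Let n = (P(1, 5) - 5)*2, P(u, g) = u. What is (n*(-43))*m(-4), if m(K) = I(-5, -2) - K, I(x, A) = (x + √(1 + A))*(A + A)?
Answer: 8256 - 1376*I ≈ 8256.0 - 1376.0*I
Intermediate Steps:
I(x, A) = 2*A*(x + √(1 + A)) (I(x, A) = (x + √(1 + A))*(2*A) = 2*A*(x + √(1 + A)))
n = -8 (n = (1 - 5)*2 = -4*2 = -8)
m(K) = 20 - K - 4*I (m(K) = 2*(-2)*(-5 + √(1 - 2)) - K = 2*(-2)*(-5 + √(-1)) - K = 2*(-2)*(-5 + I) - K = (20 - 4*I) - K = 20 - K - 4*I)
(n*(-43))*m(-4) = (-8*(-43))*(20 - 1*(-4) - 4*I) = 344*(20 + 4 - 4*I) = 344*(24 - 4*I) = 8256 - 1376*I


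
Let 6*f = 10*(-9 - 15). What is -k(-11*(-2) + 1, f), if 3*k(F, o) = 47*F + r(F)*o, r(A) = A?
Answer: -161/3 ≈ -53.667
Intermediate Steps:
f = -40 (f = (10*(-9 - 15))/6 = (10*(-24))/6 = (1/6)*(-240) = -40)
k(F, o) = 47*F/3 + F*o/3 (k(F, o) = (47*F + F*o)/3 = 47*F/3 + F*o/3)
-k(-11*(-2) + 1, f) = -(-11*(-2) + 1)*(47 - 40)/3 = -(22 + 1)*7/3 = -23*7/3 = -1*161/3 = -161/3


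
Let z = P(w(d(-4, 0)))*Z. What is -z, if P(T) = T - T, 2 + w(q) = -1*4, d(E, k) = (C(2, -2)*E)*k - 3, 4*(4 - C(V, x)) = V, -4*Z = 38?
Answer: 0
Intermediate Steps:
Z = -19/2 (Z = -1/4*38 = -19/2 ≈ -9.5000)
C(V, x) = 4 - V/4
d(E, k) = -3 + 7*E*k/2 (d(E, k) = ((4 - 1/4*2)*E)*k - 3 = ((4 - 1/2)*E)*k - 3 = (7*E/2)*k - 3 = 7*E*k/2 - 3 = -3 + 7*E*k/2)
w(q) = -6 (w(q) = -2 - 1*4 = -2 - 4 = -6)
P(T) = 0
z = 0 (z = 0*(-19/2) = 0)
-z = -1*0 = 0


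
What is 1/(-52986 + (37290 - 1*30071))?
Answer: -1/45767 ≈ -2.1850e-5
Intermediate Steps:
1/(-52986 + (37290 - 1*30071)) = 1/(-52986 + (37290 - 30071)) = 1/(-52986 + 7219) = 1/(-45767) = -1/45767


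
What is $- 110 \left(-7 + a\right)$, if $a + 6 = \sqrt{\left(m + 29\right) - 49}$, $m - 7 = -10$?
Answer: $1430 - 110 i \sqrt{23} \approx 1430.0 - 527.54 i$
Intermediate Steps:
$m = -3$ ($m = 7 - 10 = -3$)
$a = -6 + i \sqrt{23}$ ($a = -6 + \sqrt{\left(-3 + 29\right) - 49} = -6 + \sqrt{26 - 49} = -6 + \sqrt{-23} = -6 + i \sqrt{23} \approx -6.0 + 4.7958 i$)
$- 110 \left(-7 + a\right) = - 110 \left(-7 - \left(6 - i \sqrt{23}\right)\right) = - 110 \left(-13 + i \sqrt{23}\right) = 1430 - 110 i \sqrt{23}$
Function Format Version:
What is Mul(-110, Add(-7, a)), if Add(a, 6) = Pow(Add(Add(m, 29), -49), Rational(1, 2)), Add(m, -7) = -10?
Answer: Add(1430, Mul(-110, I, Pow(23, Rational(1, 2)))) ≈ Add(1430.0, Mul(-527.54, I))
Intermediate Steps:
m = -3 (m = Add(7, -10) = -3)
a = Add(-6, Mul(I, Pow(23, Rational(1, 2)))) (a = Add(-6, Pow(Add(Add(-3, 29), -49), Rational(1, 2))) = Add(-6, Pow(Add(26, -49), Rational(1, 2))) = Add(-6, Pow(-23, Rational(1, 2))) = Add(-6, Mul(I, Pow(23, Rational(1, 2)))) ≈ Add(-6.0000, Mul(4.7958, I)))
Mul(-110, Add(-7, a)) = Mul(-110, Add(-7, Add(-6, Mul(I, Pow(23, Rational(1, 2)))))) = Mul(-110, Add(-13, Mul(I, Pow(23, Rational(1, 2))))) = Add(1430, Mul(-110, I, Pow(23, Rational(1, 2))))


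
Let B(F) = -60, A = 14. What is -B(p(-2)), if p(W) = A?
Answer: 60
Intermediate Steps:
p(W) = 14
-B(p(-2)) = -1*(-60) = 60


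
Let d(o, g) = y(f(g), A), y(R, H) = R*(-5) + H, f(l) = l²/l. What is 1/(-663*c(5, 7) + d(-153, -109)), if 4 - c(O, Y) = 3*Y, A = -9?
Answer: 1/11807 ≈ 8.4696e-5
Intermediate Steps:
f(l) = l
y(R, H) = H - 5*R (y(R, H) = -5*R + H = H - 5*R)
d(o, g) = -9 - 5*g
c(O, Y) = 4 - 3*Y
1/(-663*c(5, 7) + d(-153, -109)) = 1/(-663*(4 - 3*7) + (-9 - 5*(-109))) = 1/(-663*(4 - 21) + (-9 + 545)) = 1/(-663*(-17) + 536) = 1/(11271 + 536) = 1/11807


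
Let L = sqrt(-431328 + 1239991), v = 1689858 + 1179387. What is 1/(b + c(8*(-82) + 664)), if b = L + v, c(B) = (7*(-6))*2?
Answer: 2869161/8232084035258 - sqrt(808663)/8232084035258 ≈ 3.4842e-7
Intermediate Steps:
v = 2869245
L = sqrt(808663) ≈ 899.26
c(B) = -84 (c(B) = -42*2 = -84)
b = 2869245 + sqrt(808663) (b = sqrt(808663) + 2869245 = 2869245 + sqrt(808663) ≈ 2.8701e+6)
1/(b + c(8*(-82) + 664)) = 1/((2869245 + sqrt(808663)) - 84) = 1/(2869161 + sqrt(808663))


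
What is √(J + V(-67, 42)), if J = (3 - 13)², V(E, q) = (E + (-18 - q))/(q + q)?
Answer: √173733/42 ≈ 9.9241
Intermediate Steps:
V(E, q) = (-18 + E - q)/(2*q) (V(E, q) = (-18 + E - q)/((2*q)) = (-18 + E - q)*(1/(2*q)) = (-18 + E - q)/(2*q))
J = 100 (J = (-10)² = 100)
√(J + V(-67, 42)) = √(100 + (½)*(-18 - 67 - 1*42)/42) = √(100 + (½)*(1/42)*(-18 - 67 - 42)) = √(100 + (½)*(1/42)*(-127)) = √(100 - 127/84) = √(8273/84) = √173733/42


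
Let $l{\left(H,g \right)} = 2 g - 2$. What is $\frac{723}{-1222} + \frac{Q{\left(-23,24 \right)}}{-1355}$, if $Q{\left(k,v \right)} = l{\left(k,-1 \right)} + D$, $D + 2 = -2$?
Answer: $- \frac{969889}{1655810} \approx -0.58575$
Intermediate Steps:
$D = -4$ ($D = -2 - 2 = -4$)
$l{\left(H,g \right)} = -2 + 2 g$
$Q{\left(k,v \right)} = -8$ ($Q{\left(k,v \right)} = \left(-2 + 2 \left(-1\right)\right) - 4 = \left(-2 - 2\right) - 4 = -4 - 4 = -8$)
$\frac{723}{-1222} + \frac{Q{\left(-23,24 \right)}}{-1355} = \frac{723}{-1222} - \frac{8}{-1355} = 723 \left(- \frac{1}{1222}\right) - - \frac{8}{1355} = - \frac{723}{1222} + \frac{8}{1355} = - \frac{969889}{1655810}$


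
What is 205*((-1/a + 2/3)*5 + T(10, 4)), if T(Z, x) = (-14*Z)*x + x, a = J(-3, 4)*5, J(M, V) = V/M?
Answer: -1357715/12 ≈ -1.1314e+5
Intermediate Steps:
a = -20/3 (a = (4/(-3))*5 = (4*(-1/3))*5 = -4/3*5 = -20/3 ≈ -6.6667)
T(Z, x) = x - 14*Z*x (T(Z, x) = -14*Z*x + x = x - 14*Z*x)
205*((-1/a + 2/3)*5 + T(10, 4)) = 205*((-1/(-20/3) + 2/3)*5 + 4*(1 - 14*10)) = 205*((-1*(-3/20) + 2*(1/3))*5 + 4*(1 - 140)) = 205*((3/20 + 2/3)*5 + 4*(-139)) = 205*((49/60)*5 - 556) = 205*(49/12 - 556) = 205*(-6623/12) = -1357715/12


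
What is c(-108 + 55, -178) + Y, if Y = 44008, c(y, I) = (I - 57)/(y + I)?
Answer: 10166083/231 ≈ 44009.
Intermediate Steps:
c(y, I) = (-57 + I)/(I + y)
c(-108 + 55, -178) + Y = (-57 - 178)/(-178 + (-108 + 55)) + 44008 = -235/(-178 - 53) + 44008 = -235/(-231) + 44008 = -1/231*(-235) + 44008 = 235/231 + 44008 = 10166083/231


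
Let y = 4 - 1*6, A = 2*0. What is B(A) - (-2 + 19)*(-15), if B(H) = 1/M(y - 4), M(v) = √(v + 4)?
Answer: 255 - I*√2/2 ≈ 255.0 - 0.70711*I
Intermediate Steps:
A = 0
y = -2 (y = 4 - 6 = -2)
M(v) = √(4 + v)
B(H) = -I*√2/2 (B(H) = 1/(√(4 + (-2 - 4))) = 1/(√(4 - 6)) = 1/(√(-2)) = 1/(I*√2) = -I*√2/2)
B(A) - (-2 + 19)*(-15) = -I*√2/2 - (-2 + 19)*(-15) = -I*√2/2 - 17*(-15) = -I*√2/2 - 1*(-255) = -I*√2/2 + 255 = 255 - I*√2/2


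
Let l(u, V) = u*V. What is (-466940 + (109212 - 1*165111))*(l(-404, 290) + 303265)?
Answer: -97302952095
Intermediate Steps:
l(u, V) = V*u
(-466940 + (109212 - 1*165111))*(l(-404, 290) + 303265) = (-466940 + (109212 - 1*165111))*(290*(-404) + 303265) = (-466940 + (109212 - 165111))*(-117160 + 303265) = (-466940 - 55899)*186105 = -522839*186105 = -97302952095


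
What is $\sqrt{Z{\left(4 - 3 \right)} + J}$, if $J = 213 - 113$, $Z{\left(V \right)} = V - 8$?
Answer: $\sqrt{93} \approx 9.6436$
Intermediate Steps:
$Z{\left(V \right)} = -8 + V$ ($Z{\left(V \right)} = V - 8 = -8 + V$)
$J = 100$ ($J = 213 - 113 = 100$)
$\sqrt{Z{\left(4 - 3 \right)} + J} = \sqrt{\left(-8 + \left(4 - 3\right)\right) + 100} = \sqrt{\left(-8 + 1\right) + 100} = \sqrt{-7 + 100} = \sqrt{93}$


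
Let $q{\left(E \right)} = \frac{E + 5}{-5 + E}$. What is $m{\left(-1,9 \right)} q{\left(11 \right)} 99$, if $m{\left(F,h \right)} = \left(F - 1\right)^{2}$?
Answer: $1056$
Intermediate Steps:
$q{\left(E \right)} = \frac{5 + E}{-5 + E}$
$m{\left(F,h \right)} = \left(-1 + F\right)^{2}$
$m{\left(-1,9 \right)} q{\left(11 \right)} 99 = \left(-1 - 1\right)^{2} \frac{5 + 11}{-5 + 11} \cdot 99 = \left(-2\right)^{2} \cdot \frac{1}{6} \cdot 16 \cdot 99 = 4 \cdot \frac{1}{6} \cdot 16 \cdot 99 = 4 \cdot \frac{8}{3} \cdot 99 = \frac{32}{3} \cdot 99 = 1056$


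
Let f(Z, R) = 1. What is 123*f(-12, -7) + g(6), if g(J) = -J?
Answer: 117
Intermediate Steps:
123*f(-12, -7) + g(6) = 123*1 - 1*6 = 123 - 6 = 117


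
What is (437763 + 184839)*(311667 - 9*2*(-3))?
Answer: 194078118042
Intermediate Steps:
(437763 + 184839)*(311667 - 9*2*(-3)) = 622602*(311667 - 18*(-3)) = 622602*(311667 + 54) = 622602*311721 = 194078118042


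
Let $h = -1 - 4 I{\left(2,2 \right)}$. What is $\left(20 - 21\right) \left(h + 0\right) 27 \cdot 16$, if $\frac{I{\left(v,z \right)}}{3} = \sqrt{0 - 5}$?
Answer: $432 + 5184 i \sqrt{5} \approx 432.0 + 11592.0 i$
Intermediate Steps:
$I{\left(v,z \right)} = 3 i \sqrt{5}$ ($I{\left(v,z \right)} = 3 \sqrt{0 - 5} = 3 \sqrt{-5} = 3 i \sqrt{5}$)
$h = -1 - 12 i \sqrt{5}$ ($h = -1 - 4 \cdot 3 i \sqrt{5} = -1 - 12 i \sqrt{5} \approx -1.0 - 26.833 i$)
$\left(20 - 21\right) \left(h + 0\right) 27 \cdot 16 = \left(20 - 21\right) \left(\left(-1 - 12 i \sqrt{5}\right) + 0\right) 27 \cdot 16 = - (-1 - 12 i \sqrt{5}) 27 \cdot 16 = \left(1 + 12 i \sqrt{5}\right) 27 \cdot 16 = \left(27 + 324 i \sqrt{5}\right) 16 = 432 + 5184 i \sqrt{5}$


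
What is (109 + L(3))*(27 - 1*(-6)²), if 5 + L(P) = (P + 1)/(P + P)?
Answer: -942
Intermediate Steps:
L(P) = -5 + (1 + P)/(2*P) (L(P) = -5 + (P + 1)/(P + P) = -5 + (1 + P)/((2*P)) = -5 + (1 + P)*(1/(2*P)) = -5 + (1 + P)/(2*P))
(109 + L(3))*(27 - 1*(-6)²) = (109 + (½)*(1 - 9*3)/3)*(27 - 1*(-6)²) = (109 + (½)*(⅓)*(1 - 27))*(27 - 1*36) = (109 + (½)*(⅓)*(-26))*(27 - 36) = (109 - 13/3)*(-9) = (314/3)*(-9) = -942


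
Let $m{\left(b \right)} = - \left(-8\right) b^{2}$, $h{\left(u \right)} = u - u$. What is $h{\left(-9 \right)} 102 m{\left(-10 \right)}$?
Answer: $0$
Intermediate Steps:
$h{\left(u \right)} = 0$
$m{\left(b \right)} = 8 b^{2}$
$h{\left(-9 \right)} 102 m{\left(-10 \right)} = 0 \cdot 102 \cdot 8 \left(-10\right)^{2} = 0 \cdot 8 \cdot 100 = 0 \cdot 800 = 0$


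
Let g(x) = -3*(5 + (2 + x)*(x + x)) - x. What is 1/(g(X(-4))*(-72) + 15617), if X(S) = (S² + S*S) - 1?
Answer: 1/460865 ≈ 2.1698e-6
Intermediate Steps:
X(S) = -1 + 2*S² (X(S) = (S² + S²) - 1 = 2*S² - 1 = -1 + 2*S²)
g(x) = -15 - x - 6*x*(2 + x) (g(x) = -3*(5 + (2 + x)*(2*x)) - x = -3*(5 + 2*x*(2 + x)) - x = (-15 - 6*x*(2 + x)) - x = -15 - x - 6*x*(2 + x))
1/(g(X(-4))*(-72) + 15617) = 1/((-15 - 13*(-1 + 2*(-4)²) - 6*(-1 + 2*(-4)²)²)*(-72) + 15617) = 1/((-15 - 13*(-1 + 2*16) - 6*(-1 + 2*16)²)*(-72) + 15617) = 1/((-15 - 13*(-1 + 32) - 6*(-1 + 32)²)*(-72) + 15617) = 1/((-15 - 13*31 - 6*31²)*(-72) + 15617) = 1/((-15 - 403 - 6*961)*(-72) + 15617) = 1/((-15 - 403 - 5766)*(-72) + 15617) = 1/(-6184*(-72) + 15617) = 1/(445248 + 15617) = 1/460865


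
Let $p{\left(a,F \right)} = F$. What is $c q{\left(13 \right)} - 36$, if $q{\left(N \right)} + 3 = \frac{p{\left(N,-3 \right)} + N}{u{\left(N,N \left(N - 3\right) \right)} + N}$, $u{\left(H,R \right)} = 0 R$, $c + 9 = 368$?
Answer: $- \frac{10879}{13} \approx -836.85$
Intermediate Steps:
$c = 359$ ($c = -9 + 368 = 359$)
$u{\left(H,R \right)} = 0$
$q{\left(N \right)} = -3 + \frac{-3 + N}{N}$ ($q{\left(N \right)} = -3 + \frac{-3 + N}{0 + N} = -3 + \frac{-3 + N}{N}$)
$c q{\left(13 \right)} - 36 = 359 \left(-2 - \frac{3}{13}\right) - 36 = 359 \left(- \frac{29}{13}\right) - 36 = - \frac{10411}{13} - 36 = - \frac{10879}{13}$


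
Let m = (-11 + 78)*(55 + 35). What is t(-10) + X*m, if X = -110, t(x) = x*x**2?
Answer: -664300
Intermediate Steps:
t(x) = x**3
m = 6030 (m = 67*90 = 6030)
t(-10) + X*m = (-10)**3 - 110*6030 = -1000 - 663300 = -664300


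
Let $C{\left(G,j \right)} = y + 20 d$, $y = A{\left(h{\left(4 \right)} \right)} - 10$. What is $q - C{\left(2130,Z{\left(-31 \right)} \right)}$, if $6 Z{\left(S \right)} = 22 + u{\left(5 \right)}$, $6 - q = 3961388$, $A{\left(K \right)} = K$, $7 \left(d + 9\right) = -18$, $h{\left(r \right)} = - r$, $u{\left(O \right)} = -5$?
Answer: $- \frac{27727956}{7} \approx -3.9611 \cdot 10^{6}$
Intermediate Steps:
$d = - \frac{81}{7}$ ($d = -9 + \frac{1}{7} \left(-18\right) = -9 - \frac{18}{7} = - \frac{81}{7} \approx -11.571$)
$q = -3961382$ ($q = 6 - 3961388 = -3961382$)
$Z{\left(S \right)} = \frac{17}{6}$ ($Z{\left(S \right)} = \frac{22 - 5}{6} = \frac{1}{6} \cdot 17 = \frac{17}{6}$)
$y = -14$ ($y = \left(-1\right) 4 - 10 = -4 - 10 = -14$)
$C{\left(G,j \right)} = - \frac{1718}{7}$ ($C{\left(G,j \right)} = -14 + 20 \left(- \frac{81}{7}\right) = -14 - \frac{1620}{7} = - \frac{1718}{7}$)
$q - C{\left(2130,Z{\left(-31 \right)} \right)} = -3961382 - - \frac{1718}{7} = -3961382 + \frac{1718}{7} = - \frac{27727956}{7}$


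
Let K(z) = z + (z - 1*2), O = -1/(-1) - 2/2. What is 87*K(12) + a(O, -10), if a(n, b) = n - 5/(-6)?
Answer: 11489/6 ≈ 1914.8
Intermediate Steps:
O = 0 (O = -1*(-1) - 2*1/2 = 1 - 1 = 0)
a(n, b) = 5/6 + n (a(n, b) = n - 5*(-1/6) = n + 5/6 = 5/6 + n)
K(z) = -2 + 2*z (K(z) = z + (z - 2) = z + (-2 + z) = -2 + 2*z)
87*K(12) + a(O, -10) = 87*(-2 + 2*12) + (5/6 + 0) = 87*(-2 + 24) + 5/6 = 87*22 + 5/6 = 1914 + 5/6 = 11489/6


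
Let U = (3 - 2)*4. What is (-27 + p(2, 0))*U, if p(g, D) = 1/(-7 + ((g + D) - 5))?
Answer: -542/5 ≈ -108.40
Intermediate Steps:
p(g, D) = 1/(-12 + D + g) (p(g, D) = 1/(-7 + ((D + g) - 5)) = 1/(-7 + (-5 + D + g)) = 1/(-12 + D + g))
U = 4 (U = 1*4 = 4)
(-27 + p(2, 0))*U = (-27 + 1/(-12 + 0 + 2))*4 = (-27 + 1/(-10))*4 = (-27 - ⅒)*4 = -271/10*4 = -542/5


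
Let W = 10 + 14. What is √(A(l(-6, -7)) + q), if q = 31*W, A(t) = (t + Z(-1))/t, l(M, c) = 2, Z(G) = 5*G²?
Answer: √2990/2 ≈ 27.340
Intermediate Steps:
W = 24
A(t) = (5 + t)/t (A(t) = (t + 5*(-1)²)/t = (t + 5*1)/t = (t + 5)/t = (5 + t)/t)
q = 744 (q = 31*24 = 744)
√(A(l(-6, -7)) + q) = √((5 + 2)/2 + 744) = √((½)*7 + 744) = √(7/2 + 744) = √(1495/2) = √2990/2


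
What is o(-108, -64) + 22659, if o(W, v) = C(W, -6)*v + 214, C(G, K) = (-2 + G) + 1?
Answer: 29849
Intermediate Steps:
C(G, K) = -1 + G
o(W, v) = 214 + v*(-1 + W) (o(W, v) = (-1 + W)*v + 214 = v*(-1 + W) + 214 = 214 + v*(-1 + W))
o(-108, -64) + 22659 = (214 - 64*(-1 - 108)) + 22659 = (214 - 64*(-109)) + 22659 = (214 + 6976) + 22659 = 7190 + 22659 = 29849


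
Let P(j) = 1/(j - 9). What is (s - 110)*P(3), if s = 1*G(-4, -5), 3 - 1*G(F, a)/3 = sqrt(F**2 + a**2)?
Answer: 101/6 + sqrt(41)/2 ≈ 20.035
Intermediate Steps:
G(F, a) = 9 - 3*sqrt(F**2 + a**2)
P(j) = 1/(-9 + j)
s = 9 - 3*sqrt(41) (s = 1*(9 - 3*sqrt((-4)**2 + (-5)**2)) = 1*(9 - 3*sqrt(16 + 25)) = 1*(9 - 3*sqrt(41)) = 9 - 3*sqrt(41) ≈ -10.209)
(s - 110)*P(3) = ((9 - 3*sqrt(41)) - 110)/(-9 + 3) = (-101 - 3*sqrt(41))/(-6) = (-101 - 3*sqrt(41))*(-1/6) = 101/6 + sqrt(41)/2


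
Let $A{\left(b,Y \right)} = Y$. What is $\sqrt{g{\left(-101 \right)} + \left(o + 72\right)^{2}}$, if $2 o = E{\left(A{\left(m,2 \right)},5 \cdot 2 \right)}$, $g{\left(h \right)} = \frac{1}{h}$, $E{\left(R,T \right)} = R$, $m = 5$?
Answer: $\frac{2 \sqrt{13590257}}{101} \approx 73.0$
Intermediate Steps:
$o = 1$ ($o = \frac{1}{2} \cdot 2 = 1$)
$\sqrt{g{\left(-101 \right)} + \left(o + 72\right)^{2}} = \sqrt{\frac{1}{-101} + \left(1 + 72\right)^{2}} = \sqrt{- \frac{1}{101} + 73^{2}} = \sqrt{- \frac{1}{101} + 5329} = \sqrt{\frac{538228}{101}} = \frac{2 \sqrt{13590257}}{101}$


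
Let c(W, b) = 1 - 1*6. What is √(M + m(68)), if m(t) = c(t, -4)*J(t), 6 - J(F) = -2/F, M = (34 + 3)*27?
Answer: √1119994/34 ≈ 31.126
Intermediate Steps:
M = 999 (M = 37*27 = 999)
c(W, b) = -5 (c(W, b) = 1 - 6 = -5)
J(F) = 6 + 2/F (J(F) = 6 - (-2)/F = 6 + 2/F)
m(t) = -30 - 10/t (m(t) = -5*(6 + 2/t) = -30 - 10/t)
√(M + m(68)) = √(999 + (-30 - 10/68)) = √(999 + (-30 - 10*1/68)) = √(999 + (-30 - 5/34)) = √(999 - 1025/34) = √(32941/34) = √1119994/34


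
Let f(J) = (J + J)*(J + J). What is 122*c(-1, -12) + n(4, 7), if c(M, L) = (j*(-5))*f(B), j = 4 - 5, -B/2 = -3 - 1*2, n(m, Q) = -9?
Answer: 243991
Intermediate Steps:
B = 10 (B = -2*(-3 - 1*2) = -2*(-3 - 2) = -2*(-5) = 10)
f(J) = 4*J² (f(J) = (2*J)*(2*J) = 4*J²)
j = -1
c(M, L) = 2000 (c(M, L) = (-1*(-5))*(4*10²) = 5*(4*100) = 5*400 = 2000)
122*c(-1, -12) + n(4, 7) = 122*2000 - 9 = 244000 - 9 = 243991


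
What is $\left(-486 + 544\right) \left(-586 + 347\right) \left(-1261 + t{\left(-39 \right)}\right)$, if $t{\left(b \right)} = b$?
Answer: $18020600$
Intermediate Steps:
$\left(-486 + 544\right) \left(-586 + 347\right) \left(-1261 + t{\left(-39 \right)}\right) = \left(-486 + 544\right) \left(-586 + 347\right) \left(-1261 - 39\right) = 58 \left(-239\right) \left(-1300\right) = \left(-13862\right) \left(-1300\right) = 18020600$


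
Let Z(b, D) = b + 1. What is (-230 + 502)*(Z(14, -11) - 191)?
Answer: -47872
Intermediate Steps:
Z(b, D) = 1 + b
(-230 + 502)*(Z(14, -11) - 191) = (-230 + 502)*((1 + 14) - 191) = 272*(15 - 191) = 272*(-176) = -47872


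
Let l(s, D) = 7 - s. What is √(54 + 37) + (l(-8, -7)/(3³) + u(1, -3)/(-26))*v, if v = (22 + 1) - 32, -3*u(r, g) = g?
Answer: -121/26 + √91 ≈ 4.8855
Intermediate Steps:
u(r, g) = -g/3
v = -9 (v = 23 - 32 = -9)
√(54 + 37) + (l(-8, -7)/(3³) + u(1, -3)/(-26))*v = √(54 + 37) + ((7 - 1*(-8))/(3³) - ⅓*(-3)/(-26))*(-9) = √91 + ((7 + 8)/27 + 1*(-1/26))*(-9) = √91 + (15*(1/27) - 1/26)*(-9) = √91 + (5/9 - 1/26)*(-9) = √91 + (121/234)*(-9) = √91 - 121/26 = -121/26 + √91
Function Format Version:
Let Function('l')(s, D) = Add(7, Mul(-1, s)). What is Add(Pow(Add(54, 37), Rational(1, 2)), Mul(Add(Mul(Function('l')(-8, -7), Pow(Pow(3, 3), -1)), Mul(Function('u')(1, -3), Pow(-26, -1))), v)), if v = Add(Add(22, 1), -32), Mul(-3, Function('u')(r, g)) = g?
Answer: Add(Rational(-121, 26), Pow(91, Rational(1, 2))) ≈ 4.8855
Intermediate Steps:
Function('u')(r, g) = Mul(Rational(-1, 3), g)
v = -9 (v = Add(23, -32) = -9)
Add(Pow(Add(54, 37), Rational(1, 2)), Mul(Add(Mul(Function('l')(-8, -7), Pow(Pow(3, 3), -1)), Mul(Function('u')(1, -3), Pow(-26, -1))), v)) = Add(Pow(Add(54, 37), Rational(1, 2)), Mul(Add(Mul(Add(7, Mul(-1, -8)), Pow(Pow(3, 3), -1)), Mul(Mul(Rational(-1, 3), -3), Pow(-26, -1))), -9)) = Add(Pow(91, Rational(1, 2)), Mul(Add(Mul(Add(7, 8), Pow(27, -1)), Mul(1, Rational(-1, 26))), -9)) = Add(Pow(91, Rational(1, 2)), Mul(Add(Mul(15, Rational(1, 27)), Rational(-1, 26)), -9)) = Add(Pow(91, Rational(1, 2)), Mul(Add(Rational(5, 9), Rational(-1, 26)), -9)) = Add(Pow(91, Rational(1, 2)), Mul(Rational(121, 234), -9)) = Add(Pow(91, Rational(1, 2)), Rational(-121, 26)) = Add(Rational(-121, 26), Pow(91, Rational(1, 2)))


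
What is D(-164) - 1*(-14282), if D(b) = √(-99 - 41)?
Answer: 14282 + 2*I*√35 ≈ 14282.0 + 11.832*I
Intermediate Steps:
D(b) = 2*I*√35 (D(b) = √(-140) = 2*I*√35)
D(-164) - 1*(-14282) = 2*I*√35 - 1*(-14282) = 2*I*√35 + 14282 = 14282 + 2*I*√35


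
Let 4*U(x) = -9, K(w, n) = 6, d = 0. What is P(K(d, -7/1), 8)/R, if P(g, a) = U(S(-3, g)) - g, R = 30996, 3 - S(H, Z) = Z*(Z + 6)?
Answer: -11/41328 ≈ -0.00026616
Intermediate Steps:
S(H, Z) = 3 - Z*(6 + Z) (S(H, Z) = 3 - Z*(Z + 6) = 3 - Z*(6 + Z))
U(x) = -9/4 (U(x) = (¼)*(-9) = -9/4)
P(g, a) = -9/4 - g
P(K(d, -7/1), 8)/R = (-9/4 - 1*6)/30996 = (-9/4 - 6)*(1/30996) = -33/4*1/30996 = -11/41328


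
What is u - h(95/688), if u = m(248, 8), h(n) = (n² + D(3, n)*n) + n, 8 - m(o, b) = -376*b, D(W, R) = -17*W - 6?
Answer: 1431256639/473344 ≈ 3023.7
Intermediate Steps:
D(W, R) = -6 - 17*W
m(o, b) = 8 + 376*b (m(o, b) = 8 - (-376)*b = 8 + 376*b)
h(n) = n² - 56*n (h(n) = (n² + (-6 - 17*3)*n) + n = (n² + (-6 - 51)*n) + n = (n² - 57*n) + n = n² - 56*n)
u = 3016 (u = 8 + 376*8 = 8 + 3008 = 3016)
u - h(95/688) = 3016 - 95/688*(-56 + 95/688) = 3016 - 95*(1/688)*(-56 + 95*(1/688)) = 3016 - 95*(-56 + 95/688)/688 = 3016 - 95*(-38433)/(688*688) = 3016 - 1*(-3651135/473344) = 3016 + 3651135/473344 = 1431256639/473344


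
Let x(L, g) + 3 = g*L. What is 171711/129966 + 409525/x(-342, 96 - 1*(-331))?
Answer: -9382722281/6326614914 ≈ -1.4831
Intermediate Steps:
x(L, g) = -3 + L*g (x(L, g) = -3 + g*L = -3 + L*g)
171711/129966 + 409525/x(-342, 96 - 1*(-331)) = 171711/129966 + 409525/(-3 - 342*(96 - 1*(-331))) = 171711*(1/129966) + 409525/(-3 - 342*(96 + 331)) = 57237/43322 + 409525/(-3 - 342*427) = 57237/43322 + 409525/(-3 - 146034) = 57237/43322 + 409525/(-146037) = 57237/43322 + 409525*(-1/146037) = 57237/43322 - 409525/146037 = -9382722281/6326614914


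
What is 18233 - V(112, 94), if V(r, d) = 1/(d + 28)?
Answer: 2224425/122 ≈ 18233.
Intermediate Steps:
V(r, d) = 1/(28 + d)
18233 - V(112, 94) = 18233 - 1/(28 + 94) = 18233 - 1/122 = 2224425/122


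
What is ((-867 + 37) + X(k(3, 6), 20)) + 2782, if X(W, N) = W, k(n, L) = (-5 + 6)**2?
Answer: 1953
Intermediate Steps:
k(n, L) = 1 (k(n, L) = 1**2 = 1)
((-867 + 37) + X(k(3, 6), 20)) + 2782 = ((-867 + 37) + 1) + 2782 = (-830 + 1) + 2782 = -829 + 2782 = 1953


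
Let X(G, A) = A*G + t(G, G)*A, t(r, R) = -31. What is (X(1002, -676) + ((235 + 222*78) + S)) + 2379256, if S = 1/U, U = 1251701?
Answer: 2178474189112/1251701 ≈ 1.7404e+6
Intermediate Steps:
S = 1/1251701 ≈ 7.9891e-7
X(G, A) = -31*A + A*G (X(G, A) = A*G - 31*A = -31*A + A*G)
(X(1002, -676) + ((235 + 222*78) + S)) + 2379256 = (-676*(-31 + 1002) + ((235 + 222*78) + 1/1251701)) + 2379256 = (-676*971 + ((235 + 17316) + 1/1251701)) + 2379256 = (-656396 + (17551 + 1/1251701)) + 2379256 = (-656396 + 21968604252/1251701) + 2379256 = -799642925344/1251701 + 2379256 = 2178474189112/1251701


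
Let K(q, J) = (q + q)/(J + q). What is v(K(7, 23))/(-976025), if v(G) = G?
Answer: -7/14640375 ≈ -4.7813e-7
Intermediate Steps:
K(q, J) = 2*q/(J + q) (K(q, J) = (2*q)/(J + q) = 2*q/(J + q))
v(K(7, 23))/(-976025) = (2*7/(23 + 7))/(-976025) = (2*7/30)*(-1/976025) = (2*7*(1/30))*(-1/976025) = (7/15)*(-1/976025) = -7/14640375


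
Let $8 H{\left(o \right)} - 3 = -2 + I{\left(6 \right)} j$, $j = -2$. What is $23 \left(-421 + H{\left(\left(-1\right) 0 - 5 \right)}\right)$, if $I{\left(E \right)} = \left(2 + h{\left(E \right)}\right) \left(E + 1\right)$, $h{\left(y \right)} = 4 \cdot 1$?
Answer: $- \frac{79373}{8} \approx -9921.6$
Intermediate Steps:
$h{\left(y \right)} = 4$
$I{\left(E \right)} = 6 + 6 E$ ($I{\left(E \right)} = \left(2 + 4\right) \left(E + 1\right) = 6 \left(1 + E\right) = 6 + 6 E$)
$H{\left(o \right)} = - \frac{83}{8}$ ($H{\left(o \right)} = \frac{3}{8} + \frac{-2 + \left(6 + 6 \cdot 6\right) \left(-2\right)}{8} = \frac{3}{8} + \frac{-2 + \left(6 + 36\right) \left(-2\right)}{8} = \frac{3}{8} + \frac{-2 + 42 \left(-2\right)}{8} = \frac{3}{8} + \frac{-2 - 84}{8} = \frac{3}{8} + \frac{1}{8} \left(-86\right) = \frac{3}{8} - \frac{43}{4} = - \frac{83}{8}$)
$23 \left(-421 + H{\left(\left(-1\right) 0 - 5 \right)}\right) = 23 \left(-421 - \frac{83}{8}\right) = 23 \left(- \frac{3451}{8}\right) = - \frac{79373}{8}$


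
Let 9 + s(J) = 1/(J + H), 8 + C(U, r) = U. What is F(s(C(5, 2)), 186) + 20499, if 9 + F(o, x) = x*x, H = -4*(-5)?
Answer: 55086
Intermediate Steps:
C(U, r) = -8 + U
H = 20
s(J) = -9 + 1/(20 + J) (s(J) = -9 + 1/(J + 20) = -9 + 1/(20 + J))
F(o, x) = -9 + x² (F(o, x) = -9 + x*x = -9 + x²)
F(s(C(5, 2)), 186) + 20499 = (-9 + 186²) + 20499 = (-9 + 34596) + 20499 = 34587 + 20499 = 55086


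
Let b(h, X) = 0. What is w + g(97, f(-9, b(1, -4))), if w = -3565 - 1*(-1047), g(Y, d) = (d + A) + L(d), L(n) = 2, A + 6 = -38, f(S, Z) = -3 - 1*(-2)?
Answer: -2561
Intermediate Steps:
f(S, Z) = -1 (f(S, Z) = -3 + 2 = -1)
A = -44 (A = -6 - 38 = -44)
g(Y, d) = -42 + d (g(Y, d) = (d - 44) + 2 = (-44 + d) + 2 = -42 + d)
w = -2518 (w = -3565 + 1047 = -2518)
w + g(97, f(-9, b(1, -4))) = -2518 + (-42 - 1) = -2518 - 43 = -2561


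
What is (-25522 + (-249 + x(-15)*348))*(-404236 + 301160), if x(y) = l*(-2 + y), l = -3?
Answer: 826978748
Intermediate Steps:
x(y) = 6 - 3*y (x(y) = -3*(-2 + y) = 6 - 3*y)
(-25522 + (-249 + x(-15)*348))*(-404236 + 301160) = (-25522 + (-249 + (6 - 3*(-15))*348))*(-404236 + 301160) = (-25522 + (-249 + (6 + 45)*348))*(-103076) = (-25522 + (-249 + 51*348))*(-103076) = (-25522 + (-249 + 17748))*(-103076) = (-25522 + 17499)*(-103076) = -8023*(-103076) = 826978748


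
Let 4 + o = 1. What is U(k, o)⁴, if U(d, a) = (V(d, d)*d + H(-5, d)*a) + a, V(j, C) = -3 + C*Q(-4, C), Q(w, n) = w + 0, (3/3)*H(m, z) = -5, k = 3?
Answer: 1185921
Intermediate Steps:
H(m, z) = -5
Q(w, n) = w
o = -3 (o = -4 + 1 = -3)
V(j, C) = -3 - 4*C (V(j, C) = -3 + C*(-4) = -3 - 4*C)
U(d, a) = -4*a + d*(-3 - 4*d) (U(d, a) = ((-3 - 4*d)*d - 5*a) + a = (d*(-3 - 4*d) - 5*a) + a = (-5*a + d*(-3 - 4*d)) + a = -4*a + d*(-3 - 4*d))
U(k, o)⁴ = (-4*(-3) - 1*3*(3 + 4*3))⁴ = (12 - 1*3*(3 + 12))⁴ = (12 - 1*3*15)⁴ = (12 - 45)⁴ = (-33)⁴ = 1185921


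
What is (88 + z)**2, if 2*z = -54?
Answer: 3721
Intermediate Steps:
z = -27 (z = (1/2)*(-54) = -27)
(88 + z)**2 = (88 - 27)**2 = 61**2 = 3721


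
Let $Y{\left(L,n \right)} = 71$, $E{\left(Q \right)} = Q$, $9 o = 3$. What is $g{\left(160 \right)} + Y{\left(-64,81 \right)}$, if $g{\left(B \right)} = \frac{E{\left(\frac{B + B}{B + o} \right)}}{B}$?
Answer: $\frac{34157}{481} \approx 71.012$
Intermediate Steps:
$o = \frac{1}{3}$ ($o = \frac{1}{9} \cdot 3 = \frac{1}{3} \approx 0.33333$)
$g{\left(B \right)} = \frac{2}{\frac{1}{3} + B}$ ($g{\left(B \right)} = \frac{\left(B + B\right) \frac{1}{B + \frac{1}{3}}}{B} = \frac{2 B \frac{1}{\frac{1}{3} + B}}{B} = \frac{2}{\frac{1}{3} + B}$)
$g{\left(160 \right)} + Y{\left(-64,81 \right)} = \frac{6}{1 + 3 \cdot 160} + 71 = \frac{6}{1 + 480} + 71 = \frac{6}{481} + 71 = \frac{34157}{481}$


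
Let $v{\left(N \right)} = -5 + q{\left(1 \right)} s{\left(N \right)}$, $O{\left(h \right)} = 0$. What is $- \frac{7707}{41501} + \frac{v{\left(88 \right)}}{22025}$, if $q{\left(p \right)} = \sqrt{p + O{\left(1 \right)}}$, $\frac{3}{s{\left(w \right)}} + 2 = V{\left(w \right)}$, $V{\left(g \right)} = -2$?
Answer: $- \frac{679941223}{3656238100} \approx -0.18597$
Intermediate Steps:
$s{\left(w \right)} = - \frac{3}{4}$ ($s{\left(w \right)} = \frac{3}{-2 - 2} = \frac{3}{-4} = 3 \left(- \frac{1}{4}\right) = - \frac{3}{4}$)
$q{\left(p \right)} = \sqrt{p}$ ($q{\left(p \right)} = \sqrt{p + 0} = \sqrt{p}$)
$v{\left(N \right)} = - \frac{23}{4}$ ($v{\left(N \right)} = -5 + \sqrt{1} \left(- \frac{3}{4}\right) = -5 + 1 \left(- \frac{3}{4}\right) = -5 - \frac{3}{4} = - \frac{23}{4}$)
$- \frac{7707}{41501} + \frac{v{\left(88 \right)}}{22025} = - \frac{7707}{41501} - \frac{23}{4 \cdot 22025} = \left(-7707\right) \frac{1}{41501} - \frac{23}{88100} = - \frac{7707}{41501} - \frac{23}{88100} = - \frac{679941223}{3656238100}$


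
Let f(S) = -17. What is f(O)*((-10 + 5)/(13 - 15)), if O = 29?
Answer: -85/2 ≈ -42.500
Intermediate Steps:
f(O)*((-10 + 5)/(13 - 15)) = -17*(-10 + 5)/(13 - 15) = -(-85)/(-2) = -(-85)*(-1)/2 = -17*5/2 = -85/2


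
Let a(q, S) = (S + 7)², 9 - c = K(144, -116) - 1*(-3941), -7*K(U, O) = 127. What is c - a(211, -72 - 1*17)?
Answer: -74465/7 ≈ -10638.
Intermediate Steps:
K(U, O) = -127/7 (K(U, O) = -⅐*127 = -127/7)
c = -27397/7 (c = 9 - (-127/7 - 1*(-3941)) = 9 - (-127/7 + 3941) = 9 - 1*27460/7 = 9 - 27460/7 = -27397/7 ≈ -3913.9)
a(q, S) = (7 + S)²
c - a(211, -72 - 1*17) = -27397/7 - (7 + (-72 - 1*17))² = -27397/7 - (7 + (-72 - 17))² = -27397/7 - (7 - 89)² = -27397/7 - 1*(-82)² = -27397/7 - 1*6724 = -27397/7 - 6724 = -74465/7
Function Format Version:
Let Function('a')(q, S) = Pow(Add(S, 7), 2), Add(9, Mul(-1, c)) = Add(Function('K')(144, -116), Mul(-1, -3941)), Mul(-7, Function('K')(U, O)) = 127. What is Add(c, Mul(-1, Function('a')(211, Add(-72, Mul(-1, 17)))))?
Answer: Rational(-74465, 7) ≈ -10638.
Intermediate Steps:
Function('K')(U, O) = Rational(-127, 7) (Function('K')(U, O) = Mul(Rational(-1, 7), 127) = Rational(-127, 7))
c = Rational(-27397, 7) (c = Add(9, Mul(-1, Add(Rational(-127, 7), Mul(-1, -3941)))) = Add(9, Mul(-1, Add(Rational(-127, 7), 3941))) = Add(9, Mul(-1, Rational(27460, 7))) = Add(9, Rational(-27460, 7)) = Rational(-27397, 7) ≈ -3913.9)
Function('a')(q, S) = Pow(Add(7, S), 2)
Add(c, Mul(-1, Function('a')(211, Add(-72, Mul(-1, 17))))) = Add(Rational(-27397, 7), Mul(-1, Pow(Add(7, Add(-72, Mul(-1, 17))), 2))) = Add(Rational(-27397, 7), Mul(-1, Pow(Add(7, Add(-72, -17)), 2))) = Add(Rational(-27397, 7), Mul(-1, Pow(Add(7, -89), 2))) = Add(Rational(-27397, 7), Mul(-1, Pow(-82, 2))) = Add(Rational(-27397, 7), Mul(-1, 6724)) = Add(Rational(-27397, 7), -6724) = Rational(-74465, 7)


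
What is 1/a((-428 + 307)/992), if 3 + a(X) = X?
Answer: -992/3097 ≈ -0.32031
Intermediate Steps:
a(X) = -3 + X
1/a((-428 + 307)/992) = 1/(-3 + (-428 + 307)/992) = 1/(-3 - 121*1/992) = 1/(-3 - 121/992) = 1/(-3097/992) = -992/3097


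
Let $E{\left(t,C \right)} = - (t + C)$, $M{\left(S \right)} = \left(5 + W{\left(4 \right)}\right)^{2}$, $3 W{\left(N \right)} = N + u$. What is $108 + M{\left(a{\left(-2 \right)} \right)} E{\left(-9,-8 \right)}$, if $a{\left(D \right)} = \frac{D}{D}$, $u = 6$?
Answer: $\frac{11597}{9} \approx 1288.6$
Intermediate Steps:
$a{\left(D \right)} = 1$
$W{\left(N \right)} = 2 + \frac{N}{3}$ ($W{\left(N \right)} = \frac{N + 6}{3} = \frac{6 + N}{3} = 2 + \frac{N}{3}$)
$M{\left(S \right)} = \frac{625}{9}$ ($M{\left(S \right)} = \left(5 + \left(2 + \frac{1}{3} \cdot 4\right)\right)^{2} = \left(5 + \left(2 + \frac{4}{3}\right)\right)^{2} = \left(5 + \frac{10}{3}\right)^{2} = \left(\frac{25}{3}\right)^{2} = \frac{625}{9}$)
$E{\left(t,C \right)} = - C - t$ ($E{\left(t,C \right)} = - (C + t) = - C - t$)
$108 + M{\left(a{\left(-2 \right)} \right)} E{\left(-9,-8 \right)} = 108 + \frac{625 \left(\left(-1\right) \left(-8\right) - -9\right)}{9} = 108 + \frac{625 \left(8 + 9\right)}{9} = 108 + \frac{625}{9} \cdot 17 = 108 + \frac{10625}{9} = \frac{11597}{9}$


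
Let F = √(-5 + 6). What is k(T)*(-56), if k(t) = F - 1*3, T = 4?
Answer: 112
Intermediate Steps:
F = 1 (F = √1 = 1)
k(t) = -2 (k(t) = 1 - 1*3 = 1 - 3 = -2)
k(T)*(-56) = -2*(-56) = 112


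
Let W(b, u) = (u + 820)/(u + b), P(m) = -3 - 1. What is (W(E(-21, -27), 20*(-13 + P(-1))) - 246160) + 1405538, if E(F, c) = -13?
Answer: 409259954/353 ≈ 1.1594e+6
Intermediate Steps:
P(m) = -4
W(b, u) = (820 + u)/(b + u)
(W(E(-21, -27), 20*(-13 + P(-1))) - 246160) + 1405538 = ((820 + 20*(-13 - 4))/(-13 + 20*(-13 - 4)) - 246160) + 1405538 = ((820 + 20*(-17))/(-13 + 20*(-17)) - 246160) + 1405538 = ((820 - 340)/(-13 - 340) - 246160) + 1405538 = (480/(-353) - 246160) + 1405538 = (-1/353*480 - 246160) + 1405538 = (-480/353 - 246160) + 1405538 = -86894960/353 + 1405538 = 409259954/353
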